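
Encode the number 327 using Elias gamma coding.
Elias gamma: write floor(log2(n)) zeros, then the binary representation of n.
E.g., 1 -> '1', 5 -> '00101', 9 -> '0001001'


num_bits = floor(log2(327)) + 1 = 9
leading_zeros = num_bits - 1 = 8
binary(327) = 101000111

Elias gamma(327) = '00000000' + '101000111' = 00000000101000111 (17 bits)


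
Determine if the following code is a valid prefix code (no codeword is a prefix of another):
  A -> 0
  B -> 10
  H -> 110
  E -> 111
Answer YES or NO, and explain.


Checking each pair (does one codeword prefix another?):
  A='0' vs B='10': no prefix
  A='0' vs H='110': no prefix
  A='0' vs E='111': no prefix
  B='10' vs A='0': no prefix
  B='10' vs H='110': no prefix
  B='10' vs E='111': no prefix
  H='110' vs A='0': no prefix
  H='110' vs B='10': no prefix
  H='110' vs E='111': no prefix
  E='111' vs A='0': no prefix
  E='111' vs B='10': no prefix
  E='111' vs H='110': no prefix
No violation found over all pairs.

YES -- this is a valid prefix code. No codeword is a prefix of any other codeword.


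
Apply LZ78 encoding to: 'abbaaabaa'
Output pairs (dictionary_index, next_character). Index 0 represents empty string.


LZ78 encoding steps:
Dictionary: {0: ''}
Step 1: w='' (idx 0), next='a' -> output (0, 'a'), add 'a' as idx 1
Step 2: w='' (idx 0), next='b' -> output (0, 'b'), add 'b' as idx 2
Step 3: w='b' (idx 2), next='a' -> output (2, 'a'), add 'ba' as idx 3
Step 4: w='a' (idx 1), next='a' -> output (1, 'a'), add 'aa' as idx 4
Step 5: w='ba' (idx 3), next='a' -> output (3, 'a'), add 'baa' as idx 5


Encoded: [(0, 'a'), (0, 'b'), (2, 'a'), (1, 'a'), (3, 'a')]


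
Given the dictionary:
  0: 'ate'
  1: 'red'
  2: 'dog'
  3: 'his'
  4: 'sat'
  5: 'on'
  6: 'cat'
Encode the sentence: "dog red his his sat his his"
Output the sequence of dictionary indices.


Look up each word in the dictionary:
  'dog' -> 2
  'red' -> 1
  'his' -> 3
  'his' -> 3
  'sat' -> 4
  'his' -> 3
  'his' -> 3

Encoded: [2, 1, 3, 3, 4, 3, 3]


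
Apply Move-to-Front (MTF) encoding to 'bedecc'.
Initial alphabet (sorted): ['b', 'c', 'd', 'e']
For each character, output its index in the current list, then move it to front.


MTF encoding:
'b': index 0 in ['b', 'c', 'd', 'e'] -> ['b', 'c', 'd', 'e']
'e': index 3 in ['b', 'c', 'd', 'e'] -> ['e', 'b', 'c', 'd']
'd': index 3 in ['e', 'b', 'c', 'd'] -> ['d', 'e', 'b', 'c']
'e': index 1 in ['d', 'e', 'b', 'c'] -> ['e', 'd', 'b', 'c']
'c': index 3 in ['e', 'd', 'b', 'c'] -> ['c', 'e', 'd', 'b']
'c': index 0 in ['c', 'e', 'd', 'b'] -> ['c', 'e', 'd', 'b']


Output: [0, 3, 3, 1, 3, 0]


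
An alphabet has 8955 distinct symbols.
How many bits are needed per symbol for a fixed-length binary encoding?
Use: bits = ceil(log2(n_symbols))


log2(8955) = 13.1285
Bracket: 2^13 = 8192 < 8955 <= 2^14 = 16384
So ceil(log2(8955)) = 14

bits = ceil(log2(8955)) = ceil(13.1285) = 14 bits


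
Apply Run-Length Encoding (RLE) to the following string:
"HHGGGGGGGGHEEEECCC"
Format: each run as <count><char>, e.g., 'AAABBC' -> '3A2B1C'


Scanning runs left to right:
  i=0: run of 'H' x 2 -> '2H'
  i=2: run of 'G' x 8 -> '8G'
  i=10: run of 'H' x 1 -> '1H'
  i=11: run of 'E' x 4 -> '4E'
  i=15: run of 'C' x 3 -> '3C'

RLE = 2H8G1H4E3C


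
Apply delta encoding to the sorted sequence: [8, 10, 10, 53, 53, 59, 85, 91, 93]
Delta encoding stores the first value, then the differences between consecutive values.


First value: 8
Deltas:
  10 - 8 = 2
  10 - 10 = 0
  53 - 10 = 43
  53 - 53 = 0
  59 - 53 = 6
  85 - 59 = 26
  91 - 85 = 6
  93 - 91 = 2


Delta encoded: [8, 2, 0, 43, 0, 6, 26, 6, 2]


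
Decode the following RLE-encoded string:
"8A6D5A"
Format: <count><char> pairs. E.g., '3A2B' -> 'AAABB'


Expanding each <count><char> pair:
  8A -> 'AAAAAAAA'
  6D -> 'DDDDDD'
  5A -> 'AAAAA'

Decoded = AAAAAAAADDDDDDAAAAA


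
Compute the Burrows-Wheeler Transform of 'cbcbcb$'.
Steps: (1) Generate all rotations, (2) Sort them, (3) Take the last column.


Rotations (sorted):
  0: $cbcbcb -> last char: b
  1: b$cbcbc -> last char: c
  2: bcb$cbc -> last char: c
  3: bcbcb$c -> last char: c
  4: cb$cbcb -> last char: b
  5: cbcb$cb -> last char: b
  6: cbcbcb$ -> last char: $


BWT = bcccbb$


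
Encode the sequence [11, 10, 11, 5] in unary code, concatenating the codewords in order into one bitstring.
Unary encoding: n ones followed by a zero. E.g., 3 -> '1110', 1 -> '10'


Encode each number as n ones followed by a terminating 0:
  11 -> 111111111110 (12 bits)
  10 -> 11111111110 (11 bits)
  11 -> 111111111110 (12 bits)
  5 -> 111110 (6 bits)
Total length = 12 + 11 + 12 + 6 = 41 bits.

Unary([11, 10, 11, 5]) = 11111111111011111111110111111111110111110 (41 bits)


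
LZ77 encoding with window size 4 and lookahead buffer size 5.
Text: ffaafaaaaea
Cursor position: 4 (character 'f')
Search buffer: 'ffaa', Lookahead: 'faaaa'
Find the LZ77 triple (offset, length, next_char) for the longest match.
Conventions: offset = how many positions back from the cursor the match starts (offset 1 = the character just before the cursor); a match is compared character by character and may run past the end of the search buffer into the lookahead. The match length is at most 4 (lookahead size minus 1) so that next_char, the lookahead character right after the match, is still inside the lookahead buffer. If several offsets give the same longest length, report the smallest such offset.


Try each offset into the search buffer:
  offset=1 (pos 3, char 'a'): match length 0
  offset=2 (pos 2, char 'a'): match length 0
  offset=3 (pos 1, char 'f'): match length 3
  offset=4 (pos 0, char 'f'): match length 1
Longest match has length 3 at offset 3.
next_char = character at position 4 + 3 = 7 -> 'a'

Best match: offset=3, length=3 (matching 'faa' starting at position 1)
LZ77 triple: (3, 3, 'a')


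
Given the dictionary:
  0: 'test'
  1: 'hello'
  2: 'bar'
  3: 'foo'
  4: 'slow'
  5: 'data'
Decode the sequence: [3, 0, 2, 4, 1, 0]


Look up each index in the dictionary:
  3 -> 'foo'
  0 -> 'test'
  2 -> 'bar'
  4 -> 'slow'
  1 -> 'hello'
  0 -> 'test'

Decoded: "foo test bar slow hello test"


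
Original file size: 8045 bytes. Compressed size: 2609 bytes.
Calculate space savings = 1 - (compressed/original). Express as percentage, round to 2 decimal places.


ratio = compressed/original = 2609/8045 = 0.324301
savings = 1 - ratio = 1 - 0.324301 = 0.675699
as a percentage: 0.675699 * 100 = 67.57%

Space savings = 1 - 2609/8045 = 67.57%


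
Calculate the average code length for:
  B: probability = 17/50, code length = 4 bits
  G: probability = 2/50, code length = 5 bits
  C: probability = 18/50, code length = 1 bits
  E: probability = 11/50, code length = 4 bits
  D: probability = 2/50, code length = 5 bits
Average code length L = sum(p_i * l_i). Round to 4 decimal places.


Weighted contributions p_i * l_i:
  B: (17/50) * 4 = 68/50
  G: (2/50) * 5 = 10/50
  C: (18/50) * 1 = 18/50
  E: (11/50) * 4 = 44/50
  D: (2/50) * 5 = 10/50
Sum = (68 + 10 + 18 + 44 + 10)/50 = 150/50

L = 150/50 = 3.0000 bits/symbol


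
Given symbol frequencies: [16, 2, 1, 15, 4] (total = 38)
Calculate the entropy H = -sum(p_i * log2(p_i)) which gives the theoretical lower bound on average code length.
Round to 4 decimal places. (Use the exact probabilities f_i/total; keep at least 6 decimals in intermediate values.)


Per-symbol terms -p_i * log2(p_i) with p_i = f_i/38:
  p = 16/38 = 0.421053: log2(p) = -1.247928, -p*log2(p) = 0.525443
  p = 2/38 = 0.052632: log2(p) = -4.247928, -p*log2(p) = 0.223575
  p = 1/38 = 0.026316: log2(p) = -5.247928, -p*log2(p) = 0.138103
  p = 15/38 = 0.394737: log2(p) = -1.341037, -p*log2(p) = 0.529357
  p = 4/38 = 0.105263: log2(p) = -3.247928, -p*log2(p) = 0.341887
H = 0.525443 + 0.223575 + 0.138103 + 0.529357 + 0.341887 = 1.758365

H = 1.7584 bits/symbol


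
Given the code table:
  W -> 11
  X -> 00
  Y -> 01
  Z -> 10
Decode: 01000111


Decoding:
01 -> Y
00 -> X
01 -> Y
11 -> W


Result: YXYW


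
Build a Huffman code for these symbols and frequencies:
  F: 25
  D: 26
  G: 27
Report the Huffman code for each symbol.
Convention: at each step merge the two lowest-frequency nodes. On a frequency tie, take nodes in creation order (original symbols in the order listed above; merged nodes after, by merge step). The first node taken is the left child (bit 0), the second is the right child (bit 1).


Huffman tree construction:
Step 1: Merge F(25) + D(26) = 51
Step 2: Merge G(27) + (F+D)(51) = 78
Read each symbol's code off the tree from the root (left child = 0, right child = 1).

Codes:
  F: 10 (length 2)
  D: 11 (length 2)
  G: 0 (length 1)
Average code length: 129/78 = 1.6538 bits/symbol


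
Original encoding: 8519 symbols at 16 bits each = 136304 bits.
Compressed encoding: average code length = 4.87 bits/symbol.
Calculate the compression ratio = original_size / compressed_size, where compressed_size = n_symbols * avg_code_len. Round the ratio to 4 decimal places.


original_size = n_symbols * orig_bits = 8519 * 16 = 136304 bits
compressed_size = n_symbols * avg_code_len = 8519 * 4.87 = 41487.53 bits
ratio = original_size / compressed_size = 136304 / 41487.53 = 3.2854

Compression ratio = 3.2854


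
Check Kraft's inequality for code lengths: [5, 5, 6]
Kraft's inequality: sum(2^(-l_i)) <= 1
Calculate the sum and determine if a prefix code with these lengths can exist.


Sum = 2^(-5) + 2^(-5) + 2^(-6)
    = 0.03125 + 0.03125 + 0.015625
    = 5/64 = 0.078125
Since 0.078125 <= 1, Kraft's inequality IS satisfied.
A prefix code with these lengths CAN exist.

Kraft sum = 0.078125. Satisfied.


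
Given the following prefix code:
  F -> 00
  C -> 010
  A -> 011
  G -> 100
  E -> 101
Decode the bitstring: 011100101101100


Decoding step by step:
Bits 011 -> A
Bits 100 -> G
Bits 101 -> E
Bits 101 -> E
Bits 100 -> G


Decoded message: AGEEG


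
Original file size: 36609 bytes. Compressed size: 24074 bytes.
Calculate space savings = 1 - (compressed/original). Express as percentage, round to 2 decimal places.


ratio = compressed/original = 24074/36609 = 0.657598
savings = 1 - ratio = 1 - 0.657598 = 0.342402
as a percentage: 0.342402 * 100 = 34.24%

Space savings = 1 - 24074/36609 = 34.24%


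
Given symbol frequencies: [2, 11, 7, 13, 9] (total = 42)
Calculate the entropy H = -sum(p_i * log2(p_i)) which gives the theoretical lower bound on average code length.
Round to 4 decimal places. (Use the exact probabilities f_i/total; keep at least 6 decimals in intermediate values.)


Per-symbol terms -p_i * log2(p_i) with p_i = f_i/42:
  p = 2/42 = 0.047619: log2(p) = -4.392317, -p*log2(p) = 0.209158
  p = 11/42 = 0.261905: log2(p) = -1.932886, -p*log2(p) = 0.506232
  p = 7/42 = 0.166667: log2(p) = -2.584963, -p*log2(p) = 0.430827
  p = 13/42 = 0.309524: log2(p) = -1.691878, -p*log2(p) = 0.523676
  p = 9/42 = 0.214286: log2(p) = -2.222392, -p*log2(p) = 0.476227
H = 0.209158 + 0.506232 + 0.430827 + 0.523676 + 0.476227 = 2.146120

H = 2.1461 bits/symbol


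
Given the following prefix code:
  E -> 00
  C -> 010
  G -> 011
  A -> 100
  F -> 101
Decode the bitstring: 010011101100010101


Decoding step by step:
Bits 010 -> C
Bits 011 -> G
Bits 101 -> F
Bits 100 -> A
Bits 010 -> C
Bits 101 -> F


Decoded message: CGFACF


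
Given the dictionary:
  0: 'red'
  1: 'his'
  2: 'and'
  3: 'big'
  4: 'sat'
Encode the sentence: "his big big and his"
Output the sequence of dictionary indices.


Look up each word in the dictionary:
  'his' -> 1
  'big' -> 3
  'big' -> 3
  'and' -> 2
  'his' -> 1

Encoded: [1, 3, 3, 2, 1]


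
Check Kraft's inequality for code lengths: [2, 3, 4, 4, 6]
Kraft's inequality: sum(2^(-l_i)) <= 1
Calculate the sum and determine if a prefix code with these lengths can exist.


Sum = 2^(-2) + 2^(-3) + 2^(-4) + 2^(-4) + 2^(-6)
    = 0.25 + 0.125 + 0.0625 + 0.0625 + 0.015625
    = 33/64 = 0.515625
Since 0.515625 <= 1, Kraft's inequality IS satisfied.
A prefix code with these lengths CAN exist.

Kraft sum = 0.515625. Satisfied.


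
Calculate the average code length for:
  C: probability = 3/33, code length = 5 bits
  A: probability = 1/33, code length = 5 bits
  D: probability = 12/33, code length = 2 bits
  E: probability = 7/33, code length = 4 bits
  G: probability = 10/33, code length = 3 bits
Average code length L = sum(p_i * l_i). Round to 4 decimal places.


Weighted contributions p_i * l_i:
  C: (3/33) * 5 = 15/33
  A: (1/33) * 5 = 5/33
  D: (12/33) * 2 = 24/33
  E: (7/33) * 4 = 28/33
  G: (10/33) * 3 = 30/33
Sum = (15 + 5 + 24 + 28 + 30)/33 = 102/33

L = 102/33 = 3.0909 bits/symbol


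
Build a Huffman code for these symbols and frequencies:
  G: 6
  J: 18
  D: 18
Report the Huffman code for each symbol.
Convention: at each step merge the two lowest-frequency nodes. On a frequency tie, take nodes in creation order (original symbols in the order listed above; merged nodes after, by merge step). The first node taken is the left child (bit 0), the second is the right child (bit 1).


Huffman tree construction:
Step 1: Merge G(6) + J(18) = 24
Step 2: Merge D(18) + (G+J)(24) = 42
Read each symbol's code off the tree from the root (left child = 0, right child = 1).

Codes:
  G: 10 (length 2)
  J: 11 (length 2)
  D: 0 (length 1)
Average code length: 66/42 = 1.5714 bits/symbol


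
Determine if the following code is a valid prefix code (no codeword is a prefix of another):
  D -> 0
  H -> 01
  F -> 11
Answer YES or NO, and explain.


Checking each pair (does one codeword prefix another?):
  D='0' vs H='01': prefix -- VIOLATION

NO -- this is NOT a valid prefix code. D (0) is a prefix of H (01).


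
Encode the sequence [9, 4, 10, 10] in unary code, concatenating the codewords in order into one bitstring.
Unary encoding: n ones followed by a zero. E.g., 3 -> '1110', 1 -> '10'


Encode each number as n ones followed by a terminating 0:
  9 -> 1111111110 (10 bits)
  4 -> 11110 (5 bits)
  10 -> 11111111110 (11 bits)
  10 -> 11111111110 (11 bits)
Total length = 10 + 5 + 11 + 11 = 37 bits.

Unary([9, 4, 10, 10]) = 1111111110111101111111111011111111110 (37 bits)


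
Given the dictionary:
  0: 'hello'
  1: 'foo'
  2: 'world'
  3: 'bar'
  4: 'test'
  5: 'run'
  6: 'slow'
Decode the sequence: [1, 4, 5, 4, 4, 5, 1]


Look up each index in the dictionary:
  1 -> 'foo'
  4 -> 'test'
  5 -> 'run'
  4 -> 'test'
  4 -> 'test'
  5 -> 'run'
  1 -> 'foo'

Decoded: "foo test run test test run foo"


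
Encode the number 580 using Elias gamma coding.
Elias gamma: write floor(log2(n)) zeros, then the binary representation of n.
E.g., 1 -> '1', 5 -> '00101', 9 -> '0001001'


num_bits = floor(log2(580)) + 1 = 10
leading_zeros = num_bits - 1 = 9
binary(580) = 1001000100

Elias gamma(580) = '000000000' + '1001000100' = 0000000001001000100 (19 bits)


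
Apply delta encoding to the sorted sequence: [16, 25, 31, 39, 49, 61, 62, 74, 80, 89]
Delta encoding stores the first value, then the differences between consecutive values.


First value: 16
Deltas:
  25 - 16 = 9
  31 - 25 = 6
  39 - 31 = 8
  49 - 39 = 10
  61 - 49 = 12
  62 - 61 = 1
  74 - 62 = 12
  80 - 74 = 6
  89 - 80 = 9


Delta encoded: [16, 9, 6, 8, 10, 12, 1, 12, 6, 9]


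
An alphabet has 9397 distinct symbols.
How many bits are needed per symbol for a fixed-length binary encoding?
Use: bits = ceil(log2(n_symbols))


log2(9397) = 13.198
Bracket: 2^13 = 8192 < 9397 <= 2^14 = 16384
So ceil(log2(9397)) = 14

bits = ceil(log2(9397)) = ceil(13.198) = 14 bits


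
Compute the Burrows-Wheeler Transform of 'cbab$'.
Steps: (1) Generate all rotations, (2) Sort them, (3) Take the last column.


Rotations (sorted):
  0: $cbab -> last char: b
  1: ab$cb -> last char: b
  2: b$cba -> last char: a
  3: bab$c -> last char: c
  4: cbab$ -> last char: $


BWT = bbac$


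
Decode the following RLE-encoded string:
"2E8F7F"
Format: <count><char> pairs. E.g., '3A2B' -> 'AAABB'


Expanding each <count><char> pair:
  2E -> 'EE'
  8F -> 'FFFFFFFF'
  7F -> 'FFFFFFF'

Decoded = EEFFFFFFFFFFFFFFF


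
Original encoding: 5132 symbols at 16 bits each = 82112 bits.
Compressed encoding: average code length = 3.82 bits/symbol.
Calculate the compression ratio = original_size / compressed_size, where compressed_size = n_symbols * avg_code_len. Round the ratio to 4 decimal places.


original_size = n_symbols * orig_bits = 5132 * 16 = 82112 bits
compressed_size = n_symbols * avg_code_len = 5132 * 3.82 = 19604.24 bits
ratio = original_size / compressed_size = 82112 / 19604.24 = 4.1885

Compression ratio = 4.1885


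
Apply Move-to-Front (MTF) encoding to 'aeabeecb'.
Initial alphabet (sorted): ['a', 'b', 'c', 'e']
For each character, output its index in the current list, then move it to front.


MTF encoding:
'a': index 0 in ['a', 'b', 'c', 'e'] -> ['a', 'b', 'c', 'e']
'e': index 3 in ['a', 'b', 'c', 'e'] -> ['e', 'a', 'b', 'c']
'a': index 1 in ['e', 'a', 'b', 'c'] -> ['a', 'e', 'b', 'c']
'b': index 2 in ['a', 'e', 'b', 'c'] -> ['b', 'a', 'e', 'c']
'e': index 2 in ['b', 'a', 'e', 'c'] -> ['e', 'b', 'a', 'c']
'e': index 0 in ['e', 'b', 'a', 'c'] -> ['e', 'b', 'a', 'c']
'c': index 3 in ['e', 'b', 'a', 'c'] -> ['c', 'e', 'b', 'a']
'b': index 2 in ['c', 'e', 'b', 'a'] -> ['b', 'c', 'e', 'a']


Output: [0, 3, 1, 2, 2, 0, 3, 2]


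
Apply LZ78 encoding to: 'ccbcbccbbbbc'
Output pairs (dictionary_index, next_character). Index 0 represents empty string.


LZ78 encoding steps:
Dictionary: {0: ''}
Step 1: w='' (idx 0), next='c' -> output (0, 'c'), add 'c' as idx 1
Step 2: w='c' (idx 1), next='b' -> output (1, 'b'), add 'cb' as idx 2
Step 3: w='cb' (idx 2), next='c' -> output (2, 'c'), add 'cbc' as idx 3
Step 4: w='cb' (idx 2), next='b' -> output (2, 'b'), add 'cbb' as idx 4
Step 5: w='' (idx 0), next='b' -> output (0, 'b'), add 'b' as idx 5
Step 6: w='b' (idx 5), next='c' -> output (5, 'c'), add 'bc' as idx 6


Encoded: [(0, 'c'), (1, 'b'), (2, 'c'), (2, 'b'), (0, 'b'), (5, 'c')]


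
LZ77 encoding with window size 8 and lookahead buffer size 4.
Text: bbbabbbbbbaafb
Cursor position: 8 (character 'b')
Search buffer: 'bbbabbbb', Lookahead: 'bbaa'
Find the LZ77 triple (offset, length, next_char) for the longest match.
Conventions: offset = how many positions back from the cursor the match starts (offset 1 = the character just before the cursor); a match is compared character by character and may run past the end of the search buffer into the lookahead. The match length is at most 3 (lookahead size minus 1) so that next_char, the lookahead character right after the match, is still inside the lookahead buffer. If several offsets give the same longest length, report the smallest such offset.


Try each offset into the search buffer:
  offset=1 (pos 7, char 'b'): match length 2
  offset=2 (pos 6, char 'b'): match length 2
  offset=3 (pos 5, char 'b'): match length 2
  offset=4 (pos 4, char 'b'): match length 2
  offset=5 (pos 3, char 'a'): match length 0
  offset=6 (pos 2, char 'b'): match length 1
  offset=7 (pos 1, char 'b'): match length 3
  offset=8 (pos 0, char 'b'): match length 2
Longest match has length 3 at offset 7.
next_char = character at position 8 + 3 = 11 -> 'a'

Best match: offset=7, length=3 (matching 'bba' starting at position 1)
LZ77 triple: (7, 3, 'a')


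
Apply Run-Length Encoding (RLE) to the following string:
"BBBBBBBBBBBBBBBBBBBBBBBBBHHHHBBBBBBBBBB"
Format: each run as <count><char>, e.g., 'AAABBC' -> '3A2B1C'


Scanning runs left to right:
  i=0: run of 'B' x 25 -> '25B'
  i=25: run of 'H' x 4 -> '4H'
  i=29: run of 'B' x 10 -> '10B'

RLE = 25B4H10B


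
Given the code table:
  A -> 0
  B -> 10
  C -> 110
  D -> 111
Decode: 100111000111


Decoding:
10 -> B
0 -> A
111 -> D
0 -> A
0 -> A
0 -> A
111 -> D


Result: BADAAAD


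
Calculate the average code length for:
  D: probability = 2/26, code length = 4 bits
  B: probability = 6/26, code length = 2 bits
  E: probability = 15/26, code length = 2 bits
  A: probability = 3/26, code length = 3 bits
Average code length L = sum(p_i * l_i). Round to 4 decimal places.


Weighted contributions p_i * l_i:
  D: (2/26) * 4 = 8/26
  B: (6/26) * 2 = 12/26
  E: (15/26) * 2 = 30/26
  A: (3/26) * 3 = 9/26
Sum = (8 + 12 + 30 + 9)/26 = 59/26

L = 59/26 = 2.2692 bits/symbol


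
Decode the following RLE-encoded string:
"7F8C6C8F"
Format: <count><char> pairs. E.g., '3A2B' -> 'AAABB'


Expanding each <count><char> pair:
  7F -> 'FFFFFFF'
  8C -> 'CCCCCCCC'
  6C -> 'CCCCCC'
  8F -> 'FFFFFFFF'

Decoded = FFFFFFFCCCCCCCCCCCCCCFFFFFFFF


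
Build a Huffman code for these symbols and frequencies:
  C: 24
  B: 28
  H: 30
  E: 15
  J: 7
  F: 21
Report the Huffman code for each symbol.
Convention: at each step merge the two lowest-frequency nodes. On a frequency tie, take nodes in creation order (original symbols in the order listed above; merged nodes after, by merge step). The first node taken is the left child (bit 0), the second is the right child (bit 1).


Huffman tree construction:
Step 1: Merge J(7) + E(15) = 22
Step 2: Merge F(21) + (J+E)(22) = 43
Step 3: Merge C(24) + B(28) = 52
Step 4: Merge H(30) + (F+(J+E))(43) = 73
Step 5: Merge (C+B)(52) + (H+(F+(J+E)))(73) = 125
Read each symbol's code off the tree from the root (left child = 0, right child = 1).

Codes:
  C: 00 (length 2)
  B: 01 (length 2)
  H: 10 (length 2)
  E: 1111 (length 4)
  J: 1110 (length 4)
  F: 110 (length 3)
Average code length: 315/125 = 2.5200 bits/symbol


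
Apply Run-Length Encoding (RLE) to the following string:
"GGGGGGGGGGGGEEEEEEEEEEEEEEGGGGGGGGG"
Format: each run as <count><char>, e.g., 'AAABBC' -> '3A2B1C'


Scanning runs left to right:
  i=0: run of 'G' x 12 -> '12G'
  i=12: run of 'E' x 14 -> '14E'
  i=26: run of 'G' x 9 -> '9G'

RLE = 12G14E9G


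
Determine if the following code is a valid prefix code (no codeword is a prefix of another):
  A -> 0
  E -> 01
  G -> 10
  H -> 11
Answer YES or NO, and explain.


Checking each pair (does one codeword prefix another?):
  A='0' vs E='01': prefix -- VIOLATION

NO -- this is NOT a valid prefix code. A (0) is a prefix of E (01).


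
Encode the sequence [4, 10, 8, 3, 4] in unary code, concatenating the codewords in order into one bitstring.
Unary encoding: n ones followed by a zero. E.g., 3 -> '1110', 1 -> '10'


Encode each number as n ones followed by a terminating 0:
  4 -> 11110 (5 bits)
  10 -> 11111111110 (11 bits)
  8 -> 111111110 (9 bits)
  3 -> 1110 (4 bits)
  4 -> 11110 (5 bits)
Total length = 5 + 11 + 9 + 4 + 5 = 34 bits.

Unary([4, 10, 8, 3, 4]) = 1111011111111110111111110111011110 (34 bits)


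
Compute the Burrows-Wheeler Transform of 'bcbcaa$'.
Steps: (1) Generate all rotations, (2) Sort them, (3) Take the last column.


Rotations (sorted):
  0: $bcbcaa -> last char: a
  1: a$bcbca -> last char: a
  2: aa$bcbc -> last char: c
  3: bcaa$bc -> last char: c
  4: bcbcaa$ -> last char: $
  5: caa$bcb -> last char: b
  6: cbcaa$b -> last char: b


BWT = aacc$bb


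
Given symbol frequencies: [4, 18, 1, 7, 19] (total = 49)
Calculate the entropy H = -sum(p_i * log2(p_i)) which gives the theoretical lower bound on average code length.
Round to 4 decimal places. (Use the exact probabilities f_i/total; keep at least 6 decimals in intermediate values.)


Per-symbol terms -p_i * log2(p_i) with p_i = f_i/49:
  p = 4/49 = 0.081633: log2(p) = -3.614710, -p*log2(p) = 0.295078
  p = 18/49 = 0.367347: log2(p) = -1.444785, -p*log2(p) = 0.530737
  p = 1/49 = 0.020408: log2(p) = -5.614710, -p*log2(p) = 0.114586
  p = 7/49 = 0.142857: log2(p) = -2.807355, -p*log2(p) = 0.401051
  p = 19/49 = 0.387755: log2(p) = -1.366782, -p*log2(p) = 0.529977
H = 0.295078 + 0.530737 + 0.114586 + 0.401051 + 0.529977 = 1.871429

H = 1.8714 bits/symbol


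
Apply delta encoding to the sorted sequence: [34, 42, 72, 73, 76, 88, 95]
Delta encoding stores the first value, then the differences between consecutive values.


First value: 34
Deltas:
  42 - 34 = 8
  72 - 42 = 30
  73 - 72 = 1
  76 - 73 = 3
  88 - 76 = 12
  95 - 88 = 7


Delta encoded: [34, 8, 30, 1, 3, 12, 7]


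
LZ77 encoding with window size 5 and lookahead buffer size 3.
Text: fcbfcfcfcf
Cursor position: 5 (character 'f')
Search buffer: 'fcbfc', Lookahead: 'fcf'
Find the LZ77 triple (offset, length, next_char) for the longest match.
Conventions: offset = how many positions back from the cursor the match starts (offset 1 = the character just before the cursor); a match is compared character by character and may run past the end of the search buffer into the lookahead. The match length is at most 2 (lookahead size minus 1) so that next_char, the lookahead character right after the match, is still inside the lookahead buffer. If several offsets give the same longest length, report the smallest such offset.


Try each offset into the search buffer:
  offset=1 (pos 4, char 'c'): match length 0
  offset=2 (pos 3, char 'f'): match length 2
  offset=3 (pos 2, char 'b'): match length 0
  offset=4 (pos 1, char 'c'): match length 0
  offset=5 (pos 0, char 'f'): match length 2
Longest match has length 2, found at offsets 2, 5; take the smallest, offset 2.
next_char = character at position 5 + 2 = 7 -> 'f'

Best match: offset=2, length=2 (matching 'fc' starting at position 3)
LZ77 triple: (2, 2, 'f')


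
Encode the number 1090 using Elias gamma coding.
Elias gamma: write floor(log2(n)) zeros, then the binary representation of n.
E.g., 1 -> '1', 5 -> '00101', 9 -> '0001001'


num_bits = floor(log2(1090)) + 1 = 11
leading_zeros = num_bits - 1 = 10
binary(1090) = 10001000010

Elias gamma(1090) = '0000000000' + '10001000010' = 000000000010001000010 (21 bits)


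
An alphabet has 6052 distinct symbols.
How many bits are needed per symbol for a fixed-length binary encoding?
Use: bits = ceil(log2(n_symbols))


log2(6052) = 12.5632
Bracket: 2^12 = 4096 < 6052 <= 2^13 = 8192
So ceil(log2(6052)) = 13

bits = ceil(log2(6052)) = ceil(12.5632) = 13 bits


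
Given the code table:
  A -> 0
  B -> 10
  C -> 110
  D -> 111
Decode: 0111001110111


Decoding:
0 -> A
111 -> D
0 -> A
0 -> A
111 -> D
0 -> A
111 -> D


Result: ADAADAD


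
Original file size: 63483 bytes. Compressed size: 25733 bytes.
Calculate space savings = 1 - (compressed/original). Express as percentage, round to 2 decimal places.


ratio = compressed/original = 25733/63483 = 0.405353
savings = 1 - ratio = 1 - 0.405353 = 0.594647
as a percentage: 0.594647 * 100 = 59.46%

Space savings = 1 - 25733/63483 = 59.46%


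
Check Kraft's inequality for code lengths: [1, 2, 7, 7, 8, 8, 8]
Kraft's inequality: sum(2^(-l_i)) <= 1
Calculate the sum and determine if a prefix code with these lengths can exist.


Sum = 2^(-1) + 2^(-2) + 2^(-7) + 2^(-7) + 2^(-8) + 2^(-8) + 2^(-8)
    = 0.5 + 0.25 + 0.0078125 + 0.0078125 + 0.00390625 + 0.00390625 + 0.00390625
    = 199/256 = 0.77734375
Since 0.77734375 <= 1, Kraft's inequality IS satisfied.
A prefix code with these lengths CAN exist.

Kraft sum = 0.77734375. Satisfied.


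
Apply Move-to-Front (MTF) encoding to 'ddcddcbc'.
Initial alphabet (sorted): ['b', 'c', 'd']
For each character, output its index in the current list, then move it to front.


MTF encoding:
'd': index 2 in ['b', 'c', 'd'] -> ['d', 'b', 'c']
'd': index 0 in ['d', 'b', 'c'] -> ['d', 'b', 'c']
'c': index 2 in ['d', 'b', 'c'] -> ['c', 'd', 'b']
'd': index 1 in ['c', 'd', 'b'] -> ['d', 'c', 'b']
'd': index 0 in ['d', 'c', 'b'] -> ['d', 'c', 'b']
'c': index 1 in ['d', 'c', 'b'] -> ['c', 'd', 'b']
'b': index 2 in ['c', 'd', 'b'] -> ['b', 'c', 'd']
'c': index 1 in ['b', 'c', 'd'] -> ['c', 'b', 'd']


Output: [2, 0, 2, 1, 0, 1, 2, 1]


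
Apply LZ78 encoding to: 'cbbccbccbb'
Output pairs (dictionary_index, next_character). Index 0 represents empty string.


LZ78 encoding steps:
Dictionary: {0: ''}
Step 1: w='' (idx 0), next='c' -> output (0, 'c'), add 'c' as idx 1
Step 2: w='' (idx 0), next='b' -> output (0, 'b'), add 'b' as idx 2
Step 3: w='b' (idx 2), next='c' -> output (2, 'c'), add 'bc' as idx 3
Step 4: w='c' (idx 1), next='b' -> output (1, 'b'), add 'cb' as idx 4
Step 5: w='c' (idx 1), next='c' -> output (1, 'c'), add 'cc' as idx 5
Step 6: w='b' (idx 2), next='b' -> output (2, 'b'), add 'bb' as idx 6


Encoded: [(0, 'c'), (0, 'b'), (2, 'c'), (1, 'b'), (1, 'c'), (2, 'b')]


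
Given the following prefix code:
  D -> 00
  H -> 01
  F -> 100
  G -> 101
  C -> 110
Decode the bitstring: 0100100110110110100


Decoding step by step:
Bits 01 -> H
Bits 00 -> D
Bits 100 -> F
Bits 110 -> C
Bits 110 -> C
Bits 110 -> C
Bits 100 -> F


Decoded message: HDFCCCF


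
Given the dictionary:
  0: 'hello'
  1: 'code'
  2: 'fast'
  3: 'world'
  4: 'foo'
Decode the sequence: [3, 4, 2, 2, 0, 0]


Look up each index in the dictionary:
  3 -> 'world'
  4 -> 'foo'
  2 -> 'fast'
  2 -> 'fast'
  0 -> 'hello'
  0 -> 'hello'

Decoded: "world foo fast fast hello hello"


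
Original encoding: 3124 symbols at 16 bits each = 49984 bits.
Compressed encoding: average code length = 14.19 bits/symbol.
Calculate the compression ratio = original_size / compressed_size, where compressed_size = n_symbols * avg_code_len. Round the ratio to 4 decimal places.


original_size = n_symbols * orig_bits = 3124 * 16 = 49984 bits
compressed_size = n_symbols * avg_code_len = 3124 * 14.19 = 44329.56 bits
ratio = original_size / compressed_size = 49984 / 44329.56 = 1.1276

Compression ratio = 1.1276


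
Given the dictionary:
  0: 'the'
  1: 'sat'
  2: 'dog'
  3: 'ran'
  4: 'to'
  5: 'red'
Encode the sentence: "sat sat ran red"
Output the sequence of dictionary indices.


Look up each word in the dictionary:
  'sat' -> 1
  'sat' -> 1
  'ran' -> 3
  'red' -> 5

Encoded: [1, 1, 3, 5]


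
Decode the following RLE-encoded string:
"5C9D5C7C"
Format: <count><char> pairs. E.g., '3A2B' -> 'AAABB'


Expanding each <count><char> pair:
  5C -> 'CCCCC'
  9D -> 'DDDDDDDDD'
  5C -> 'CCCCC'
  7C -> 'CCCCCCC'

Decoded = CCCCCDDDDDDDDDCCCCCCCCCCCC


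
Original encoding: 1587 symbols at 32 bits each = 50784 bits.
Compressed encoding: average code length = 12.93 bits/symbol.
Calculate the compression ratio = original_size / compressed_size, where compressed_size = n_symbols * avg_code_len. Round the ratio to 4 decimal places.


original_size = n_symbols * orig_bits = 1587 * 32 = 50784 bits
compressed_size = n_symbols * avg_code_len = 1587 * 12.93 = 20519.91 bits
ratio = original_size / compressed_size = 50784 / 20519.91 = 2.4749

Compression ratio = 2.4749


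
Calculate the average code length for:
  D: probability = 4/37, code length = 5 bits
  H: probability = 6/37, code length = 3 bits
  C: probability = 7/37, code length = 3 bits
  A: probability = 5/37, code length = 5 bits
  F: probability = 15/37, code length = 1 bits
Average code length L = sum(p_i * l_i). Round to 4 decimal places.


Weighted contributions p_i * l_i:
  D: (4/37) * 5 = 20/37
  H: (6/37) * 3 = 18/37
  C: (7/37) * 3 = 21/37
  A: (5/37) * 5 = 25/37
  F: (15/37) * 1 = 15/37
Sum = (20 + 18 + 21 + 25 + 15)/37 = 99/37

L = 99/37 = 2.6757 bits/symbol


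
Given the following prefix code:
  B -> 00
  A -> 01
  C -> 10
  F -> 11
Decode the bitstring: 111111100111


Decoding step by step:
Bits 11 -> F
Bits 11 -> F
Bits 11 -> F
Bits 10 -> C
Bits 01 -> A
Bits 11 -> F


Decoded message: FFFCAF


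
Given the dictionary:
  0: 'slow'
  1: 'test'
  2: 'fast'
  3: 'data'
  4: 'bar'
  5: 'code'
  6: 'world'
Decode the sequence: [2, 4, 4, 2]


Look up each index in the dictionary:
  2 -> 'fast'
  4 -> 'bar'
  4 -> 'bar'
  2 -> 'fast'

Decoded: "fast bar bar fast"


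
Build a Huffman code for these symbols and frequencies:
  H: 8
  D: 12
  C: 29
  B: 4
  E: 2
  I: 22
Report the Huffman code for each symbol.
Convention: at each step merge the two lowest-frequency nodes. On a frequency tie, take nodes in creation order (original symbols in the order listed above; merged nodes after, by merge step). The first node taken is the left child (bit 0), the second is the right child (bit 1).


Huffman tree construction:
Step 1: Merge E(2) + B(4) = 6
Step 2: Merge (E+B)(6) + H(8) = 14
Step 3: Merge D(12) + ((E+B)+H)(14) = 26
Step 4: Merge I(22) + (D+((E+B)+H))(26) = 48
Step 5: Merge C(29) + (I+(D+((E+B)+H)))(48) = 77
Read each symbol's code off the tree from the root (left child = 0, right child = 1).

Codes:
  H: 1111 (length 4)
  D: 110 (length 3)
  C: 0 (length 1)
  B: 11101 (length 5)
  E: 11100 (length 5)
  I: 10 (length 2)
Average code length: 171/77 = 2.2208 bits/symbol


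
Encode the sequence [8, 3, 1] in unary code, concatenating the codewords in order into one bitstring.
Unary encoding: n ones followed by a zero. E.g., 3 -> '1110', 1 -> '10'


Encode each number as n ones followed by a terminating 0:
  8 -> 111111110 (9 bits)
  3 -> 1110 (4 bits)
  1 -> 10 (2 bits)
Total length = 9 + 4 + 2 = 15 bits.

Unary([8, 3, 1]) = 111111110111010 (15 bits)


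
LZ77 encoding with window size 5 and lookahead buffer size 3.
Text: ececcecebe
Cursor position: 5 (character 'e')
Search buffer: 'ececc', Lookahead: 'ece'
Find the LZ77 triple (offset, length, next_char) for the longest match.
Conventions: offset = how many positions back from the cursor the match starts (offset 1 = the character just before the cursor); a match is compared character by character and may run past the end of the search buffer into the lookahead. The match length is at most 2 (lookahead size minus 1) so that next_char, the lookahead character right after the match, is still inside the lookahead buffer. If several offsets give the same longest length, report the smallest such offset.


Try each offset into the search buffer:
  offset=1 (pos 4, char 'c'): match length 0
  offset=2 (pos 3, char 'c'): match length 0
  offset=3 (pos 2, char 'e'): match length 2
  offset=4 (pos 1, char 'c'): match length 0
  offset=5 (pos 0, char 'e'): match length 2
Longest match has length 2, found at offsets 3, 5; take the smallest, offset 3.
next_char = character at position 5 + 2 = 7 -> 'e'

Best match: offset=3, length=2 (matching 'ec' starting at position 2)
LZ77 triple: (3, 2, 'e')


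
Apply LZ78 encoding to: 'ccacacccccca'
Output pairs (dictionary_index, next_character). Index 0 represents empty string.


LZ78 encoding steps:
Dictionary: {0: ''}
Step 1: w='' (idx 0), next='c' -> output (0, 'c'), add 'c' as idx 1
Step 2: w='c' (idx 1), next='a' -> output (1, 'a'), add 'ca' as idx 2
Step 3: w='ca' (idx 2), next='c' -> output (2, 'c'), add 'cac' as idx 3
Step 4: w='c' (idx 1), next='c' -> output (1, 'c'), add 'cc' as idx 4
Step 5: w='cc' (idx 4), next='c' -> output (4, 'c'), add 'ccc' as idx 5
Step 6: w='' (idx 0), next='a' -> output (0, 'a'), add 'a' as idx 6


Encoded: [(0, 'c'), (1, 'a'), (2, 'c'), (1, 'c'), (4, 'c'), (0, 'a')]


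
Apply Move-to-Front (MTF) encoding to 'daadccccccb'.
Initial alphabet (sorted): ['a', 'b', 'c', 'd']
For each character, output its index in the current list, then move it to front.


MTF encoding:
'd': index 3 in ['a', 'b', 'c', 'd'] -> ['d', 'a', 'b', 'c']
'a': index 1 in ['d', 'a', 'b', 'c'] -> ['a', 'd', 'b', 'c']
'a': index 0 in ['a', 'd', 'b', 'c'] -> ['a', 'd', 'b', 'c']
'd': index 1 in ['a', 'd', 'b', 'c'] -> ['d', 'a', 'b', 'c']
'c': index 3 in ['d', 'a', 'b', 'c'] -> ['c', 'd', 'a', 'b']
'c': index 0 in ['c', 'd', 'a', 'b'] -> ['c', 'd', 'a', 'b']
'c': index 0 in ['c', 'd', 'a', 'b'] -> ['c', 'd', 'a', 'b']
'c': index 0 in ['c', 'd', 'a', 'b'] -> ['c', 'd', 'a', 'b']
'c': index 0 in ['c', 'd', 'a', 'b'] -> ['c', 'd', 'a', 'b']
'c': index 0 in ['c', 'd', 'a', 'b'] -> ['c', 'd', 'a', 'b']
'b': index 3 in ['c', 'd', 'a', 'b'] -> ['b', 'c', 'd', 'a']


Output: [3, 1, 0, 1, 3, 0, 0, 0, 0, 0, 3]


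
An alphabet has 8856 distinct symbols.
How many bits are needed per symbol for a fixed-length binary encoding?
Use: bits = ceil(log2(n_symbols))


log2(8856) = 13.1124
Bracket: 2^13 = 8192 < 8856 <= 2^14 = 16384
So ceil(log2(8856)) = 14

bits = ceil(log2(8856)) = ceil(13.1124) = 14 bits


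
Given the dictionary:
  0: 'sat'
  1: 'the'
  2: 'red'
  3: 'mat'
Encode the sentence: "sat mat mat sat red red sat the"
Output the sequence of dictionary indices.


Look up each word in the dictionary:
  'sat' -> 0
  'mat' -> 3
  'mat' -> 3
  'sat' -> 0
  'red' -> 2
  'red' -> 2
  'sat' -> 0
  'the' -> 1

Encoded: [0, 3, 3, 0, 2, 2, 0, 1]


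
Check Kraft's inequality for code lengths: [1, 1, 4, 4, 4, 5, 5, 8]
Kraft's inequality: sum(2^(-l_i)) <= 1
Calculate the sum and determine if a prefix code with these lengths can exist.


Sum = 2^(-1) + 2^(-1) + 2^(-4) + 2^(-4) + 2^(-4) + 2^(-5) + 2^(-5) + 2^(-8)
    = 0.5 + 0.5 + 0.0625 + 0.0625 + 0.0625 + 0.03125 + 0.03125 + 0.00390625
    = 321/256 = 1.25390625
Since 1.25390625 > 1, Kraft's inequality is NOT satisfied.
A prefix code with these lengths CANNOT exist.

Kraft sum = 1.25390625. Not satisfied.


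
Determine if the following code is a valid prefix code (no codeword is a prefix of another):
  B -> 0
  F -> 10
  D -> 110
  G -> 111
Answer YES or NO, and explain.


Checking each pair (does one codeword prefix another?):
  B='0' vs F='10': no prefix
  B='0' vs D='110': no prefix
  B='0' vs G='111': no prefix
  F='10' vs B='0': no prefix
  F='10' vs D='110': no prefix
  F='10' vs G='111': no prefix
  D='110' vs B='0': no prefix
  D='110' vs F='10': no prefix
  D='110' vs G='111': no prefix
  G='111' vs B='0': no prefix
  G='111' vs F='10': no prefix
  G='111' vs D='110': no prefix
No violation found over all pairs.

YES -- this is a valid prefix code. No codeword is a prefix of any other codeword.


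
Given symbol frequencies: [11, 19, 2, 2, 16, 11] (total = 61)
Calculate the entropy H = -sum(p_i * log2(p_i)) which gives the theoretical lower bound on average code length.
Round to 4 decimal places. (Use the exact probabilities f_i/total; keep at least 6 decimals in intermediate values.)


Per-symbol terms -p_i * log2(p_i) with p_i = f_i/61:
  p = 11/61 = 0.180328: log2(p) = -2.471306, -p*log2(p) = 0.445645
  p = 19/61 = 0.311475: log2(p) = -1.682810, -p*log2(p) = 0.524154
  p = 2/61 = 0.032787: log2(p) = -4.930737, -p*log2(p) = 0.161664
  p = 2/61 = 0.032787: log2(p) = -4.930737, -p*log2(p) = 0.161664
  p = 16/61 = 0.262295: log2(p) = -1.930737, -p*log2(p) = 0.506423
  p = 11/61 = 0.180328: log2(p) = -2.471306, -p*log2(p) = 0.445645
H = 0.445645 + 0.524154 + 0.161664 + 0.161664 + 0.506423 + 0.445645 = 2.245195

H = 2.2452 bits/symbol


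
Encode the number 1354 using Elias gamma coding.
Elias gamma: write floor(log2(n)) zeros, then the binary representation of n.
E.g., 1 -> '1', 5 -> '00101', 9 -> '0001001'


num_bits = floor(log2(1354)) + 1 = 11
leading_zeros = num_bits - 1 = 10
binary(1354) = 10101001010

Elias gamma(1354) = '0000000000' + '10101001010' = 000000000010101001010 (21 bits)


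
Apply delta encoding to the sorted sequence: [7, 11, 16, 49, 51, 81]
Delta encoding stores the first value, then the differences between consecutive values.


First value: 7
Deltas:
  11 - 7 = 4
  16 - 11 = 5
  49 - 16 = 33
  51 - 49 = 2
  81 - 51 = 30


Delta encoded: [7, 4, 5, 33, 2, 30]


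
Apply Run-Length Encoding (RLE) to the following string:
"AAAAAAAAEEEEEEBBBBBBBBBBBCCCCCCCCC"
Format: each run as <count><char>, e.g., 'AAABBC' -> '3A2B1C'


Scanning runs left to right:
  i=0: run of 'A' x 8 -> '8A'
  i=8: run of 'E' x 6 -> '6E'
  i=14: run of 'B' x 11 -> '11B'
  i=25: run of 'C' x 9 -> '9C'

RLE = 8A6E11B9C


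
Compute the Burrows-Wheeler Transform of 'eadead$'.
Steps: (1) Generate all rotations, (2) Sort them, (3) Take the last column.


Rotations (sorted):
  0: $eadead -> last char: d
  1: ad$eade -> last char: e
  2: adead$e -> last char: e
  3: d$eadea -> last char: a
  4: dead$ea -> last char: a
  5: ead$ead -> last char: d
  6: eadead$ -> last char: $


BWT = deeaad$


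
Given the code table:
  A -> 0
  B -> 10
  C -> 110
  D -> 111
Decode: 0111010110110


Decoding:
0 -> A
111 -> D
0 -> A
10 -> B
110 -> C
110 -> C


Result: ADABCC


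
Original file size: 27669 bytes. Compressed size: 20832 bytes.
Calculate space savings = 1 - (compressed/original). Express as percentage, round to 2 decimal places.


ratio = compressed/original = 20832/27669 = 0.7529
savings = 1 - ratio = 1 - 0.7529 = 0.2471
as a percentage: 0.2471 * 100 = 24.71%

Space savings = 1 - 20832/27669 = 24.71%
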